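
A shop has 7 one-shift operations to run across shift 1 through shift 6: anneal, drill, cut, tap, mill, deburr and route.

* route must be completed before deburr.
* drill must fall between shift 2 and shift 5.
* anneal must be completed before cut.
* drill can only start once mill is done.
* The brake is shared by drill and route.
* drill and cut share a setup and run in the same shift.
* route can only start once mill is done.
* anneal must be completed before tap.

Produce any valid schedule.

anneal=shift 1, tap=shift 2, drill=shift 2, deburr=shift 4, cut=shift 2, route=shift 3, mill=shift 1

Checking: mill(shift 1) before drill(shift 2); route(shift 3) before deburr(shift 4); mill(shift 1) before route(shift 3); anneal(shift 1) before cut(shift 2); anneal(shift 1) before tap(shift 2); drill(shift 2) != route(shift 3); drill = cut = shift 2; drill=shift 2 in [shift 2,shift 5].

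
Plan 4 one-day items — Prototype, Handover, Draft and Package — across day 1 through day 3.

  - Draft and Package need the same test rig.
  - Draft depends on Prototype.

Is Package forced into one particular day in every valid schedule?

Package can be day 1 (e.g. Draft=day 2; Prototype=day 1; Handover=day 1; Package=day 1) or day 2 (e.g. Handover=day 1; Prototype=day 1; Draft=day 3; Package=day 2).

No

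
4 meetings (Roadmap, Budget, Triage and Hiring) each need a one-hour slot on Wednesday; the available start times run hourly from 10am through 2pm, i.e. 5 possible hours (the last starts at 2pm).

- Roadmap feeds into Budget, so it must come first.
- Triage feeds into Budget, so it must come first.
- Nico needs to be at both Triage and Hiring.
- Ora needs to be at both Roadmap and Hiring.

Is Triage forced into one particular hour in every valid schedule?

Triage can be 10am (e.g. Triage -> 10am; Budget -> 11am; Hiring -> 11am; Roadmap -> 10am) or 11am (e.g. Hiring=12pm, Triage=11am, Roadmap=10am, Budget=12pm).

No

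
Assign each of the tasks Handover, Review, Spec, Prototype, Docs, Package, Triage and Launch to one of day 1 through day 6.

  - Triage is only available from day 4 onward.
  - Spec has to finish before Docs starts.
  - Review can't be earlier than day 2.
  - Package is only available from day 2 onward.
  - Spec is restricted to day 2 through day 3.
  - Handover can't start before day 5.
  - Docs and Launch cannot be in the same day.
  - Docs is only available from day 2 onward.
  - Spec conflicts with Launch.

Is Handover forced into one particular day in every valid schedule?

Handover can be day 5 (e.g. Prototype=day 1; Package=day 2; Handover=day 5; Docs=day 3; Spec=day 2; Triage=day 4; Review=day 2; Launch=day 1) or day 6 (e.g. Package in day 2; Review in day 2; Triage in day 4; Docs in day 3; Launch in day 1; Prototype in day 1; Spec in day 2; Handover in day 6).

No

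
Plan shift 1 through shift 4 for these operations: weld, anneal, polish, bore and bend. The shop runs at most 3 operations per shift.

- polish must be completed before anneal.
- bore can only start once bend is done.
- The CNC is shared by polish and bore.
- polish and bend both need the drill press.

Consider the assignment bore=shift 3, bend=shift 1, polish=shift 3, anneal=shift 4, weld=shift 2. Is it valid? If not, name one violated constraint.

bore can only start once bend is done — holds.
polish must be completed before anneal — holds.
The shop runs at most 3 operations per shift — holds.
polish and bend both need the drill press — holds.
The CNC is shared by polish and bore — violated.

No — it violates: The CNC is shared by polish and bore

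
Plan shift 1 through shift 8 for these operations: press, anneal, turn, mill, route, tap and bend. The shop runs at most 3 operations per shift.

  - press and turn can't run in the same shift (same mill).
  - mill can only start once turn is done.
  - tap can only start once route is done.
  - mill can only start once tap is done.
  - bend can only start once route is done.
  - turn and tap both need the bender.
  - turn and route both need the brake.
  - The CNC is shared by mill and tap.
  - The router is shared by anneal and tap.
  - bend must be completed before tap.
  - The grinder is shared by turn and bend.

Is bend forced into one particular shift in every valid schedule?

No

bend can be shift 2 (e.g. bend in shift 2; mill in shift 5; anneal in shift 1; route in shift 1; turn in shift 4; tap in shift 3; press in shift 1) or shift 3 (e.g. anneal in shift 1; route in shift 1; bend in shift 3; turn in shift 2; press in shift 1; tap in shift 4; mill in shift 5).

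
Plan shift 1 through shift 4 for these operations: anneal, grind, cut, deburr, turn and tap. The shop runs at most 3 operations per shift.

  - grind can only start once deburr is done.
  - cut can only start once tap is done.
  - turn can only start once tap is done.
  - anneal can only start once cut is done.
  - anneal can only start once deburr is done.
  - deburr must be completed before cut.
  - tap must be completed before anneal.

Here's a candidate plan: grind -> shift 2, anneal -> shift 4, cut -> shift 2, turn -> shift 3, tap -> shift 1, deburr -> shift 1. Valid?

The shop runs at most 3 operations per shift — holds.
turn can only start once tap is done — holds.
tap must be completed before anneal — holds.
cut can only start once tap is done — holds.
anneal can only start once deburr is done — holds.
deburr must be completed before cut — holds.
anneal can only start once cut is done — holds.
grind can only start once deburr is done — holds.

Yes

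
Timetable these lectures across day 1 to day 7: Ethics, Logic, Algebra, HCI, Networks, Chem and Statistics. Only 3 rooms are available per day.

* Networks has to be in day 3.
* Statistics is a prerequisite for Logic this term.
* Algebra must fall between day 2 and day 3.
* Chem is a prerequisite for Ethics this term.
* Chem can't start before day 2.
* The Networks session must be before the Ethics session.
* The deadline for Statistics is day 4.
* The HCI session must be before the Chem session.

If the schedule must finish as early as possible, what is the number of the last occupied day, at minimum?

The precedence chain requires at least 3 distinct days.
With at most 3 per day and 7 lectures, at least 3 days are needed.
Propagating the time windows through the other constraints, Ethics can't land before day 4, so the schedule must run through at least day 4.
4 works (last occupied day: day 4): for example Algebra=day 2; HCI=day 1; Statistics=day 1; Networks=day 3; Ethics=day 4; Chem=day 2; Logic=day 2.

4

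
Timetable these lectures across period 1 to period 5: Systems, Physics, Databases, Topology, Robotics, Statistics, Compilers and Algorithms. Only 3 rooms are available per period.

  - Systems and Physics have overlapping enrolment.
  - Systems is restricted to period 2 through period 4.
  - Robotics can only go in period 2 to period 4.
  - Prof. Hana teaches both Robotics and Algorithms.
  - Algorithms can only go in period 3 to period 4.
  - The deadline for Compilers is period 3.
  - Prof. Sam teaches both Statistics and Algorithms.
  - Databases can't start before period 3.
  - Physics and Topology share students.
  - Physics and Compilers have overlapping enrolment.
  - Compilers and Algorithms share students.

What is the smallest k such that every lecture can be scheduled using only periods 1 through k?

3 periods

With at most 3 per period and 8 lectures, at least 3 periods are needed.
Databases can't be placed before period 3, so the schedule must run through at least period 3.
3 works (last occupied period: period 3): for example Systems -> period 2; Topology -> period 3; Physics -> period 1; Compilers -> period 2; Robotics -> period 2; Algorithms -> period 3; Databases -> period 3; Statistics -> period 1.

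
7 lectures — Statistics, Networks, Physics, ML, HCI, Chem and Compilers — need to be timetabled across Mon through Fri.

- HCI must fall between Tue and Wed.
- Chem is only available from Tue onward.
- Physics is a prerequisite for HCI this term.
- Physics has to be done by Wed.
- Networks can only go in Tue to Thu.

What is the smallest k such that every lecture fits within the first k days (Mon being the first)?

2

The precedence chain requires at least 2 distinct days.
2 works (last occupied day: Tue): for example Chem=Tue, HCI=Tue, Statistics=Mon, ML=Mon, Networks=Tue, Physics=Mon, Compilers=Mon.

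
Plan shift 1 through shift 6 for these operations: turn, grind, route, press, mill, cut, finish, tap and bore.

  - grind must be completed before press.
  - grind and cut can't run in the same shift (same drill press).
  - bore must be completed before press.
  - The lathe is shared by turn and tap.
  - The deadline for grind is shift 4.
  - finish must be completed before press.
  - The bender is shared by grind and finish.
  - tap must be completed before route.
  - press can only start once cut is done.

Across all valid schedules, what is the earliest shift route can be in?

shift 2

Precedence pushes route to at least shift 2.
route at shift 2 is achievable: cut=shift 2, mill=shift 1, tap=shift 1, route=shift 2, press=shift 3, grind=shift 1, turn=shift 2, finish=shift 2, bore=shift 1.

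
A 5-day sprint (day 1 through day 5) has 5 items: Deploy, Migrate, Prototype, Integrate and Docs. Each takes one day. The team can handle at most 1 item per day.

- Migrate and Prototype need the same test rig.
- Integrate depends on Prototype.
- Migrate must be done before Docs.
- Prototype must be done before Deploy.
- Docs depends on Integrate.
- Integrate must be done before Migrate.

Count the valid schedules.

Enumerating: Docs -> day 4, Integrate -> day 2, Migrate -> day 3, Prototype -> day 1, Deploy -> day 5 | Migrate -> day 3, Prototype -> day 1, Deploy -> day 4, Integrate -> day 2, Docs -> day 5 | Integrate in day 2; Deploy in day 3; Prototype in day 1; Docs in day 5; Migrate in day 4 | Docs=day 5; Integrate=day 3; Prototype=day 1; Migrate=day 4; Deploy=day 2.

4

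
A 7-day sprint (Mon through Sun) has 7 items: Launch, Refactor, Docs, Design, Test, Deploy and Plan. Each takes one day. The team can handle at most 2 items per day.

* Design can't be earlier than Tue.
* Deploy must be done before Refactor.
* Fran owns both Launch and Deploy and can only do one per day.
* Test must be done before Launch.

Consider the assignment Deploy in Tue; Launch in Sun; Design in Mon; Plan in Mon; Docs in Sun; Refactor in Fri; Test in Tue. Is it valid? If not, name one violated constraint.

No — it violates: Design can't be earlier than Tue

Test must be done before Launch — holds.
Fran owns both Launch and Deploy and can only do one per day — holds.
The team can handle at most 2 items per day — holds.
Design can't be earlier than Tue — violated.
Deploy must be done before Refactor — holds.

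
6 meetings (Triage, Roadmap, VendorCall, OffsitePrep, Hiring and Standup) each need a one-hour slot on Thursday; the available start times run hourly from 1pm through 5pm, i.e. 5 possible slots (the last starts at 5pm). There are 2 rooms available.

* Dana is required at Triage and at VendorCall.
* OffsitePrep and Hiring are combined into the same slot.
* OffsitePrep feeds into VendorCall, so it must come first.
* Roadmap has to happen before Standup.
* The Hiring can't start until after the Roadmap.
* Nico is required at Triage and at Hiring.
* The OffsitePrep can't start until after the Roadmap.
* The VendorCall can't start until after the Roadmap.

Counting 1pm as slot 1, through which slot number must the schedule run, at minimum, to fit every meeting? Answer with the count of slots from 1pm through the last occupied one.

3

The precedence chain requires at least 3 distinct slots.
With at most 2 per slot and 6 meetings, at least 3 slots are needed.
3 works (last occupied slot: 3pm): for example VendorCall=3pm, Hiring=2pm, Roadmap=1pm, Standup=3pm, Triage=1pm, OffsitePrep=2pm.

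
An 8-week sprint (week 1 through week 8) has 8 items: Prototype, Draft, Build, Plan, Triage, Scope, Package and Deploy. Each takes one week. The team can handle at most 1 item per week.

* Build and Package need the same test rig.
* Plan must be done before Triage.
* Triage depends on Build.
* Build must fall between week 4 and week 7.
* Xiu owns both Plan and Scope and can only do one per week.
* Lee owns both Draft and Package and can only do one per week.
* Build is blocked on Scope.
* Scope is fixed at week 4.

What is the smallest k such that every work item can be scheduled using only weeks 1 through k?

The precedence chain requires at least 3 distinct weeks.
With at most 1 per week and 8 work items, at least 8 weeks are needed.
Propagating the time windows through the other constraints, Triage can't land before week 6, so the schedule must run through at least week 6.
8 works (last occupied week: week 8): for example Draft=week 3; Plan=week 1; Package=week 7; Prototype=week 2; Triage=week 6; Build=week 5; Deploy=week 8; Scope=week 4.

8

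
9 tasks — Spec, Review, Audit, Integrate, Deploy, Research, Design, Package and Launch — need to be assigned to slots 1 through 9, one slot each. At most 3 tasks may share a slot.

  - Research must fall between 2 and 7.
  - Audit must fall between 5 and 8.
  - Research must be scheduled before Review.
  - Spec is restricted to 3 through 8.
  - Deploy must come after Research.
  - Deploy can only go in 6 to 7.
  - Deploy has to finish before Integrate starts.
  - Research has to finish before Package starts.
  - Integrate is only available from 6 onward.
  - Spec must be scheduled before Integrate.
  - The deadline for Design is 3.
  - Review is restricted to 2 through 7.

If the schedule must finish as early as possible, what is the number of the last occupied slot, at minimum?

7

The precedence chain requires at least 3 distinct slots.
With at most 3 per slot and 9 tasks, at least 3 slots are needed.
Propagating the time windows through the other constraints, Integrate can't land before 7, so the schedule must run through at least slot 7.
7 works (last occupied slot: 7): for example Launch in 1, Integrate in 7, Research in 2, Review in 3, Spec in 3, Deploy in 6, Package in 3, Audit in 5, Design in 1.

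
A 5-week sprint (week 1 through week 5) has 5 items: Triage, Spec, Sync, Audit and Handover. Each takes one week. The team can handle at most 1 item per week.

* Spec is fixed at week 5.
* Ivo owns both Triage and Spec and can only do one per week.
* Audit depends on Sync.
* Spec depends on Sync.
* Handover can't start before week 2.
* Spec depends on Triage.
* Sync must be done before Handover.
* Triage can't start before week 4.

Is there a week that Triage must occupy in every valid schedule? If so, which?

Triage's window is week 4–week 5.
Spec is fixed at week 5, and Triage can't share a week with Spec.
So Triage must be week 4.

week 4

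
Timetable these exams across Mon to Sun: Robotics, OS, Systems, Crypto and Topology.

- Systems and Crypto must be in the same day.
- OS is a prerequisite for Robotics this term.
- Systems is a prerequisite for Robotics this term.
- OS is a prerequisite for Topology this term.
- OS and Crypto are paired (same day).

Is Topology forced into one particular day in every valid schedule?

Topology can be Tue (e.g. Systems in Mon; Topology in Tue; OS in Mon; Crypto in Mon; Robotics in Tue) or Wed (e.g. Systems=Mon; Crypto=Mon; OS=Mon; Topology=Wed; Robotics=Tue).

No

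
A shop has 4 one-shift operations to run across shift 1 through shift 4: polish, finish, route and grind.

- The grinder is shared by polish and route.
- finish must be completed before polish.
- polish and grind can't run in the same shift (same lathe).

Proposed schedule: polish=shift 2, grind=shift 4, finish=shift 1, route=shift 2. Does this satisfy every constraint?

No. The grinder is shared by polish and route is not satisfied.

The grinder is shared by polish and route — violated.
polish and grind can't run in the same shift (same lathe) — holds.
finish must be completed before polish — holds.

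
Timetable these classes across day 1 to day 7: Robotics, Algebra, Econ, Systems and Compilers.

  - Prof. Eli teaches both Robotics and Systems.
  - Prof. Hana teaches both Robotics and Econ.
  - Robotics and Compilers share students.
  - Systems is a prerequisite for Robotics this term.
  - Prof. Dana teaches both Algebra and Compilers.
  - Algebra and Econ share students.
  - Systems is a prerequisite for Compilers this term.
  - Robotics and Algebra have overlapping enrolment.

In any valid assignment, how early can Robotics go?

Precedence pushes Robotics to at least day 2.
Robotics at day 2 is achievable: Econ -> day 3; Robotics -> day 2; Systems -> day 1; Algebra -> day 1; Compilers -> day 3.

day 2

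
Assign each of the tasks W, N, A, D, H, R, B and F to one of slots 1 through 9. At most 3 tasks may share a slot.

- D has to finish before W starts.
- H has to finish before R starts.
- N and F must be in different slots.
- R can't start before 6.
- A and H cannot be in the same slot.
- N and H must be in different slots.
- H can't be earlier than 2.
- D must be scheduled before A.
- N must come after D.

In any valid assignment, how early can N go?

Precedence pushes N to at least 2.
N at 2 is achievable: A in 2, D in 1, F in 1, N in 2, B in 1, W in 2, H in 3, R in 6.

2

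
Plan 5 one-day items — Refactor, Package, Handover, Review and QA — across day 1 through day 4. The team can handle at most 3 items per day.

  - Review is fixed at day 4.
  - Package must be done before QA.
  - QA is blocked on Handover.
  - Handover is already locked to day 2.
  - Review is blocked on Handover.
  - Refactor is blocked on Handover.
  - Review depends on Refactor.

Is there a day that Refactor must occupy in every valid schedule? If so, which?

Handover is fixed at day 2 and must come before Refactor, so Refactor is at least day 3.
Review is fixed at day 4 and must come after Refactor, so Refactor is at most day 3.
So Refactor must be day 3.

day 3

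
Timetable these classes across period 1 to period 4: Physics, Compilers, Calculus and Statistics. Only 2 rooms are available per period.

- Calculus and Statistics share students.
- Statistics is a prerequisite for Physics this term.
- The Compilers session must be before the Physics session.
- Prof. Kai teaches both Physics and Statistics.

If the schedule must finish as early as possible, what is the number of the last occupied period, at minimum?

2

The precedence chain requires at least 2 distinct periods.
With at most 2 per period and 4 classes, at least 2 periods are needed.
2 works (last occupied period: period 2): for example Physics in period 2, Compilers in period 1, Calculus in period 2, Statistics in period 1.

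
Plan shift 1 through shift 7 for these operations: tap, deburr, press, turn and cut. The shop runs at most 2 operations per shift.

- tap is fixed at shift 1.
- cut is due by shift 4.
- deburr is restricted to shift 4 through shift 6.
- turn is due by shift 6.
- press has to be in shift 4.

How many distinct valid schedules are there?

58

Splitting on deburr: it can be shift 4 (14), shift 5 (22), shift 6 (22). Listing each branch's schedules as (tap, press, turn, cut) by shift number:
deburr=shift 4: (1,4,1,2) (1,4,1,3) (1,4,2,1) (1,4,2,2) (1,4,2,3) (1,4,3,1) (1,4,3,2) (1,4,3,3) (1,4,5,1) (1,4,5,2) (1,4,5,3) (1,4,6,1) (1,4,6,2) (1,4,6,3) — 14.
deburr=shift 5: (1,4,1,2) (1,4,1,3) (1,4,1,4) (1,4,2,1) (1,4,2,2) (1,4,2,3) (1,4,2,4) (1,4,3,1) (1,4,3,2) (1,4,3,3) (1,4,3,4) (1,4,4,1) (1,4,4,2) (1,4,4,3) (1,4,5,1) (1,4,5,2) (1,4,5,3) (1,4,5,4) (1,4,6,1) (1,4,6,2) (1,4,6,3) (1,4,6,4) — 22.
deburr=shift 6: (1,4,1,2) (1,4,1,3) (1,4,1,4) (1,4,2,1) (1,4,2,2) (1,4,2,3) (1,4,2,4) (1,4,3,1) (1,4,3,2) (1,4,3,3) (1,4,3,4) (1,4,4,1) (1,4,4,2) (1,4,4,3) (1,4,5,1) (1,4,5,2) (1,4,5,3) (1,4,5,4) (1,4,6,1) (1,4,6,2) (1,4,6,3) (1,4,6,4) — 22.
Summing: 14 + 22 + 22 = 58.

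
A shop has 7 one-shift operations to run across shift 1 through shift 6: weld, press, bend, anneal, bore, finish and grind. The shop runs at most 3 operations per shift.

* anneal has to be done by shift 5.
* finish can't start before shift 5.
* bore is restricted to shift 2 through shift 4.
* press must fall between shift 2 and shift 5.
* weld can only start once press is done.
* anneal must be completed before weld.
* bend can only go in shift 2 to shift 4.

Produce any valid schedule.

anneal -> shift 1, bore -> shift 2, press -> shift 2, bend -> shift 2, finish -> shift 5, weld -> shift 3, grind -> shift 1

Checking: press(shift 2) before weld(shift 3); anneal(shift 1) before weld(shift 3); anneal=shift 1 in [shift 1,shift 5]; bore=shift 2 in [shift 2,shift 4]; press=shift 2 in [shift 2,shift 5]; finish=shift 5 in [shift 5,shift 6]; bend=shift 2 in [shift 2,shift 4]; max 3 per shift (cap 3).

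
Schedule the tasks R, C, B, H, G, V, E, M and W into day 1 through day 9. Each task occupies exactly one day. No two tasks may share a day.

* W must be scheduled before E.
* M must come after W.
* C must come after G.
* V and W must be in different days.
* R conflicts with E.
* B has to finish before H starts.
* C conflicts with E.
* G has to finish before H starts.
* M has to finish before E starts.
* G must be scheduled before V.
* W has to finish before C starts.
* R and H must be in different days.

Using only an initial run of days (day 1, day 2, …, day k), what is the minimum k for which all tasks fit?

The precedence chain requires at least 3 distinct days.
With at most 1 per day and 9 tasks, at least 9 days are needed.
9 works (last occupied day: day 9): for example M=day 6; V=day 8; W=day 2; R=day 9; B=day 4; E=day 7; H=day 5; G=day 1; C=day 3.

9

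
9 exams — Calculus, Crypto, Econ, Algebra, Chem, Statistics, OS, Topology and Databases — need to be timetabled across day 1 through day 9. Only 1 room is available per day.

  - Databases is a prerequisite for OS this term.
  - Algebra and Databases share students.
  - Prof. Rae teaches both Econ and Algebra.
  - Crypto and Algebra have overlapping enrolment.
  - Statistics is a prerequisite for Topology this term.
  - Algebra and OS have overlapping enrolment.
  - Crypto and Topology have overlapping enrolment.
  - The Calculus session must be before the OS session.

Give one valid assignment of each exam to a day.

Algebra in day 8; OS in day 3; Topology in day 5; Econ in day 7; Chem in day 9; Databases in day 2; Crypto in day 6; Statistics in day 4; Calculus in day 1

Checking: Calculus(day 1) before OS(day 3); Databases(day 2) before OS(day 3); Statistics(day 4) before Topology(day 5); Algebra(day 8) != Databases(day 2); Algebra(day 8) != OS(day 3); Econ(day 7) != Algebra(day 8); Crypto(day 6) != Algebra(day 8); Crypto(day 6) != Topology(day 5); max 1 per day (cap 1).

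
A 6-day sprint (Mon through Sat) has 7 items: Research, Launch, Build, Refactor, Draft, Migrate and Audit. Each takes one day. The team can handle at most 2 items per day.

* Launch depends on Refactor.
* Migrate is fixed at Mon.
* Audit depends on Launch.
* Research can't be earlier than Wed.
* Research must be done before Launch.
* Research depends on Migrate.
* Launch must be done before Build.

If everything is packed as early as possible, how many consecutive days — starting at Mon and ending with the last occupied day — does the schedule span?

5

The precedence chain requires at least 4 distinct days.
With at most 2 per day and 7 work items, at least 4 days are needed.
Propagating the time windows through the other constraints, Build can't land before Fri — that is day 5 counting from Mon — so the schedule must run through at least 5 days.
5 works (last occupied day: Fri): for example Build in Fri, Launch in Thu, Research in Wed, Audit in Fri, Draft in Tue, Migrate in Mon, Refactor in Mon.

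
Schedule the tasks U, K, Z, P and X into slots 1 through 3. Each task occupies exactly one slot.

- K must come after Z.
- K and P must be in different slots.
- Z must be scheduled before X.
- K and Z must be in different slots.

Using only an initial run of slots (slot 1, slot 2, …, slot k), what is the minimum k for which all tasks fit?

The precedence chain requires at least 2 distinct slots.
2 works (last occupied slot: 2): for example X=2; Z=1; U=1; K=2; P=1.

2 slots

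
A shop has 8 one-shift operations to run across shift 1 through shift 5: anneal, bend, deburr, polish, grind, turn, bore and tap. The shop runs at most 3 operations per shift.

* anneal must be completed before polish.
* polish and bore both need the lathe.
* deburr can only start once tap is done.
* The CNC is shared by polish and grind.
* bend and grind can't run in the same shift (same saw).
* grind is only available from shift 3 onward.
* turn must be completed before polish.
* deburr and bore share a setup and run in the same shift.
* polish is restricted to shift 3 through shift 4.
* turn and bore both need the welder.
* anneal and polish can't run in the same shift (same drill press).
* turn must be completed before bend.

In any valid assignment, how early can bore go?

shift 2

Bore must be in the same shift as deburr, which can't be before shift 2, so bore is at least shift 2.
bore at shift 2 is achievable: polish in shift 3, turn in shift 1, tap in shift 1, bend in shift 2, anneal in shift 1, grind in shift 4, deburr in shift 2, bore in shift 2.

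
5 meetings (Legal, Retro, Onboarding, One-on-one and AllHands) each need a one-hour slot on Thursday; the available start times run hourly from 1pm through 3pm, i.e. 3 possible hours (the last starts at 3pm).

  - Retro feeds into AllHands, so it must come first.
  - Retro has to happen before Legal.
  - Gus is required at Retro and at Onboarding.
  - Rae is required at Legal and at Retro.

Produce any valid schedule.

Retro in 1pm, One-on-one in 1pm, Legal in 2pm, AllHands in 2pm, Onboarding in 2pm

Checking: Retro(1pm) before AllHands(2pm); Retro(1pm) before Legal(2pm); Legal(2pm) != Retro(1pm); Retro(1pm) != Onboarding(2pm).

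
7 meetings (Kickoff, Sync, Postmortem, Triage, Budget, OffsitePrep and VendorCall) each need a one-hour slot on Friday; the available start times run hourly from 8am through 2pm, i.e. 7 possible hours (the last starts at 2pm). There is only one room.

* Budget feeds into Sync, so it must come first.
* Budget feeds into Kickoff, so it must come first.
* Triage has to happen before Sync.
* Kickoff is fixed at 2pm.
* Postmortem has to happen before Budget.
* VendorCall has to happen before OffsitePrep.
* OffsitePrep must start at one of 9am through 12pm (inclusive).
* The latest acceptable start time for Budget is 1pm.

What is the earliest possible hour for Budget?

9am

Precedence pushes Budget to at least 9am; Budget's own window allows nothing later than 1pm.
Budget at 9am is achievable: Triage in 12pm; OffsitePrep in 11am; Budget in 9am; Postmortem in 8am; VendorCall in 10am; Kickoff in 2pm; Sync in 1pm.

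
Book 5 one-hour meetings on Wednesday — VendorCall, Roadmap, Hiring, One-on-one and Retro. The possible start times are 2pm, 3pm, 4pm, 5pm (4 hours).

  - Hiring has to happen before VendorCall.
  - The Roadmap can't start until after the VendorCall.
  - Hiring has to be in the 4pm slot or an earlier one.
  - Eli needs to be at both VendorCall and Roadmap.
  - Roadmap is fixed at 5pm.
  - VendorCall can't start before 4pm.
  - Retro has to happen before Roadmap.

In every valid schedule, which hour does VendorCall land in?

VendorCall's window is 4pm–5pm.
Roadmap is fixed at 5pm, and VendorCall can't share a hour with Roadmap.
So VendorCall must be 4pm.

4pm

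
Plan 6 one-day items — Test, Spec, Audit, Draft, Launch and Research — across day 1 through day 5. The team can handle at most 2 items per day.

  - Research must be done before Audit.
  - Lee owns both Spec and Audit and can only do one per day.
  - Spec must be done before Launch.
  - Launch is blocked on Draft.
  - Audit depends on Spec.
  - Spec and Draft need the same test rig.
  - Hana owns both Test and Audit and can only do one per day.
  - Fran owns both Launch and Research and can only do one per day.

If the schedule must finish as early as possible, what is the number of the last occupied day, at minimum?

The precedence chain requires at least 2 distinct days.
With at most 2 per day and 6 work items, at least 3 days are needed.
3 works (last occupied day: day 3): for example Launch in day 3; Spec in day 1; Research in day 1; Test in day 3; Draft in day 2; Audit in day 2.

3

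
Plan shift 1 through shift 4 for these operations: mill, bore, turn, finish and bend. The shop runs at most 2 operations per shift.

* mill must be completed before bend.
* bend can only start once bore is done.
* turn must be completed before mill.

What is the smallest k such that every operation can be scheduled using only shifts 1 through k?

3

The precedence chain requires at least 3 distinct shifts.
With at most 2 per shift and 5 operations, at least 3 shifts are needed.
3 works (last occupied shift: shift 3): for example bend=shift 3, turn=shift 1, mill=shift 2, bore=shift 1, finish=shift 2.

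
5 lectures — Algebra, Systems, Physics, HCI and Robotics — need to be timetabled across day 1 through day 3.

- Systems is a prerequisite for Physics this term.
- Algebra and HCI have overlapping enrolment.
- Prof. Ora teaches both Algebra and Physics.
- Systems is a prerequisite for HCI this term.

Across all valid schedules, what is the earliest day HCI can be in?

Precedence pushes HCI to at least day 2.
HCI at day 2 is achievable: Algebra=day 1; Systems=day 1; Physics=day 2; HCI=day 2; Robotics=day 1.

day 2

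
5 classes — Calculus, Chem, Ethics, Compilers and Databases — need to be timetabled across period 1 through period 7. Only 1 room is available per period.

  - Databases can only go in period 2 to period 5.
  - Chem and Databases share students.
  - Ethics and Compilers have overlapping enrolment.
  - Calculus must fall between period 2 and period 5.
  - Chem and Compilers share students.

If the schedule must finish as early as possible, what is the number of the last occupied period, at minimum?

5

With at most 1 per period and 5 classes, at least 5 periods are needed.
Calculus can't be placed before period 2, so the schedule must run through at least period 2.
5 works (last occupied period: period 5): for example Calculus=period 2; Compilers=period 5; Databases=period 3; Ethics=period 4; Chem=period 1.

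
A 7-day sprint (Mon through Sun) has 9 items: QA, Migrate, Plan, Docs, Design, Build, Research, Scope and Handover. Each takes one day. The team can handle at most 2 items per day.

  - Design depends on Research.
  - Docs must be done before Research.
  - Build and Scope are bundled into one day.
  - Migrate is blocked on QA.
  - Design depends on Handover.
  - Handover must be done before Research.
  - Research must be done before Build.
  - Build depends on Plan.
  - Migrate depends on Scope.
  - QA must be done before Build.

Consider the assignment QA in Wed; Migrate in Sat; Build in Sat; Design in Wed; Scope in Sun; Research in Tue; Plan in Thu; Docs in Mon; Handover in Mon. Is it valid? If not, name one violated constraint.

Invalid. Migrate depends on Scope.

Design depends on Handover — holds.
Build and Scope are bundled into one day — violated.
Design depends on Research — holds.
Migrate depends on Scope — violated.
Docs must be done before Research — holds.
Build depends on Plan — holds.
Research must be done before Build — holds.
The team can handle at most 2 items per day — holds.
Migrate is blocked on QA — holds.
QA must be done before Build — holds.
Handover must be done before Research — holds.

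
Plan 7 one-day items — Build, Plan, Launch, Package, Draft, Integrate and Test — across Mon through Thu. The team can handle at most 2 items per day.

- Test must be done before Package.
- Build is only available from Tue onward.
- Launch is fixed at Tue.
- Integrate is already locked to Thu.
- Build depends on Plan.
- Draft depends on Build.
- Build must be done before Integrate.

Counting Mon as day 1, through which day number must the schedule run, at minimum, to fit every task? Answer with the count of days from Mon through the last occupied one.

The precedence chain requires at least 3 distinct days.
With at most 2 per day and 7 tasks, at least 4 days are needed.
Integrate can't be placed before Thu — that is day 4 counting from Mon — so the schedule must run through at least 4 days.
4 works (last occupied day: Thu): for example Test=Mon; Plan=Mon; Build=Tue; Launch=Tue; Integrate=Thu; Package=Wed; Draft=Wed.

4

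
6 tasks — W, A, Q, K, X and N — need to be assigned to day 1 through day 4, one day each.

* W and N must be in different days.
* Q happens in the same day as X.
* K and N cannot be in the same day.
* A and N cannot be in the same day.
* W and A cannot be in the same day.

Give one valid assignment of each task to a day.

X=day 1; W=day 1; A=day 2; N=day 3; K=day 1; Q=day 1

Checking: A(day 2) != N(day 3); W(day 1) != A(day 2); W(day 1) != N(day 3); K(day 1) != N(day 3); Q = X = day 1.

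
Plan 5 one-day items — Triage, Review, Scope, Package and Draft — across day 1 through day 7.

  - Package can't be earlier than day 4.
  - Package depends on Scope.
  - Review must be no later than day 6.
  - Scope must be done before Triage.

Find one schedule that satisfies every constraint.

Package -> day 4, Review -> day 1, Scope -> day 1, Triage -> day 2, Draft -> day 1

Checking: Scope(day 1) before Package(day 4); Scope(day 1) before Triage(day 2); Review=day 1 in [day 1,day 6]; Package=day 4 in [day 4,day 7].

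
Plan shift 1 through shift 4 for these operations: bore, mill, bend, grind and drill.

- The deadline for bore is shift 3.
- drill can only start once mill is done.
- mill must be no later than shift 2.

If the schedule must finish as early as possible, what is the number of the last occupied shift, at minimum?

The precedence chain requires at least 2 distinct shifts.
2 works (last occupied shift: shift 2): for example drill=shift 2, grind=shift 1, bend=shift 1, mill=shift 1, bore=shift 1.

shift 2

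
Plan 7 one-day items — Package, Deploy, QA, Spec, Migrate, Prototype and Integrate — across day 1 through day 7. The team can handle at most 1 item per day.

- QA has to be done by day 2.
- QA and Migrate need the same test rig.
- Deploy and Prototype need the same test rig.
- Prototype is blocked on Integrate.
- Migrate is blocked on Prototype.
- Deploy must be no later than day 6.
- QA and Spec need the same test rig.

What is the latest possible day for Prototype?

day 6

Precedence pushes Prototype to at least day 2; downstream work caps Prototype at day 6.
Prototype at day 6 is achievable: Package=day 4; Migrate=day 7; Prototype=day 6; Spec=day 5; Deploy=day 2; Integrate=day 3; QA=day 1.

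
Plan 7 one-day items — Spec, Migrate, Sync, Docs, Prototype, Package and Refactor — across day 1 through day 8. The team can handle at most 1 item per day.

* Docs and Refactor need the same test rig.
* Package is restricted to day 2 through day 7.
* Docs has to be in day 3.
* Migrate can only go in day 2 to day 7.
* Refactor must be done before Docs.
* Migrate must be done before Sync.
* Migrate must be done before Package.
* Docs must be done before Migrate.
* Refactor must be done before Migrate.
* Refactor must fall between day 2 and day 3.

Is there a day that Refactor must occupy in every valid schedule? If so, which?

day 2

Refactor's window is day 2–day 3.
Docs is fixed at day 3, and Refactor can't share a day with Docs.
So Refactor must be day 2.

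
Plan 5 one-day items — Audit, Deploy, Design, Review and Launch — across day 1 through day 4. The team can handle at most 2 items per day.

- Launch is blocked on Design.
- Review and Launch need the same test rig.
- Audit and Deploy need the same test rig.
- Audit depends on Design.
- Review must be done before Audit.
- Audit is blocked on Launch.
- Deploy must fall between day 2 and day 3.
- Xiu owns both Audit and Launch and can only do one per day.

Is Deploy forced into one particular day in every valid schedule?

No

Deploy can be day 2 (e.g. Deploy=day 2, Launch=day 2, Design=day 1, Audit=day 3, Review=day 1) or day 3 (e.g. Review=day 1, Launch=day 2, Design=day 1, Deploy=day 3, Audit=day 4).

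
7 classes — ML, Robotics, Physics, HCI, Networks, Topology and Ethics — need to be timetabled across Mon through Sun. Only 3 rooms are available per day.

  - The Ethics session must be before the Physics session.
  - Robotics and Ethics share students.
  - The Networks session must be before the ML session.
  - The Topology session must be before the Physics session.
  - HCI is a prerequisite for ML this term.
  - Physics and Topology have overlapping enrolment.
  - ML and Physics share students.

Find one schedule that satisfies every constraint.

Networks=Mon, Topology=Mon, Physics=Wed, Robotics=Wed, Ethics=Tue, ML=Tue, HCI=Mon

Checking: Ethics(Tue) before Physics(Wed); HCI(Mon) before ML(Tue); Networks(Mon) before ML(Tue); Topology(Mon) before Physics(Wed); ML(Tue) != Physics(Wed); Physics(Wed) != Topology(Mon); Robotics(Wed) != Ethics(Tue); max 3 per day (cap 3).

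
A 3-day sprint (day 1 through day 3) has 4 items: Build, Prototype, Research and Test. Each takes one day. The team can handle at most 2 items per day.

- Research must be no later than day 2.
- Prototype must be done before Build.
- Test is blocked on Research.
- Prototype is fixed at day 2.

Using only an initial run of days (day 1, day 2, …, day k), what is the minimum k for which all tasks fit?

The precedence chain requires at least 2 distinct days.
With at most 2 per day and 4 tasks, at least 2 days are needed.
Propagating the time windows through the other constraints, Build can't land before day 3, so the schedule must run through at least day 3.
3 works (last occupied day: day 3): for example Research -> day 1, Build -> day 3, Test -> day 2, Prototype -> day 2.

3 days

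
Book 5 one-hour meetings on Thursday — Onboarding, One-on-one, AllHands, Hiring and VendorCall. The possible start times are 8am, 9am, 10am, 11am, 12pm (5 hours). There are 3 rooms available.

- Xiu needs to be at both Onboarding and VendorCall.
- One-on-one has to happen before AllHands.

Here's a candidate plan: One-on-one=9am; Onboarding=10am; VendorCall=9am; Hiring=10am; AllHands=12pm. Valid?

There are 3 rooms available — holds.
Xiu needs to be at both Onboarding and VendorCall — holds.
One-on-one has to happen before AllHands — holds.

Valid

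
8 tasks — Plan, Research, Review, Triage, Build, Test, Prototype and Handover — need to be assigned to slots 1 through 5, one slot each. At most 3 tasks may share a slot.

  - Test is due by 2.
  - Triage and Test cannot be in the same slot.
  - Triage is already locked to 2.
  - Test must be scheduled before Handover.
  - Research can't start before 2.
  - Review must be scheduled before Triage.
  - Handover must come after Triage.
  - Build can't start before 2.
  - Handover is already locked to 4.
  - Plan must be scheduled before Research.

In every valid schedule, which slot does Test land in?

1

Test's window is 1–2.
Triage is fixed at 2, and Test can't share a slot with Triage.
So Test must be 1.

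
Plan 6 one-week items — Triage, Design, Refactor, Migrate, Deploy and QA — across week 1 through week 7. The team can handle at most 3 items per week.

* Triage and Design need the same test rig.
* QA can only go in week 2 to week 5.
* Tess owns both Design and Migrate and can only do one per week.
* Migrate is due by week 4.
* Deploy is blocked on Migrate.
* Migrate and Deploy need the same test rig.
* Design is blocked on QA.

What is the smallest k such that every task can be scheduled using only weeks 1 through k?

The precedence chain requires at least 2 distinct weeks.
With at most 3 per week and 6 tasks, at least 2 weeks are needed.
Propagating the time windows through the other constraints, Design can't land before week 3, so the schedule must run through at least week 3.
3 works (last occupied week: week 3): for example Deploy -> week 2; Refactor -> week 1; Triage -> week 1; Design -> week 3; Migrate -> week 1; QA -> week 2.

3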